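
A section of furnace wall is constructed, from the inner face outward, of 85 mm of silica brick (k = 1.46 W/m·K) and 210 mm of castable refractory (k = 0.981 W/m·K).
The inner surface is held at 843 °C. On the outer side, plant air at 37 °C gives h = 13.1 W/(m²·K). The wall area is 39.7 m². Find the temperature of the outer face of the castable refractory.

Treating each layer as a thermal resistance in series:
R_silica brick = L/(kA) = 0.085/(1.46×39.7) = 0.001466 K/W
R_castable refractory = L/(kA) = 0.21/(0.981×39.7) = 0.005392 K/W
R_outer film = 1/(h_o·A) = 1/(13.1×39.7) = 0.001923 K/W
R_total = 0.008781 K/W;  Q = ΔT/R_total = 806/0.008781 = 91780 W
T_interface = T_inner − Q·ΣR(inner→interface) = 843 − 91800×0.006859

T ≈ 213 °C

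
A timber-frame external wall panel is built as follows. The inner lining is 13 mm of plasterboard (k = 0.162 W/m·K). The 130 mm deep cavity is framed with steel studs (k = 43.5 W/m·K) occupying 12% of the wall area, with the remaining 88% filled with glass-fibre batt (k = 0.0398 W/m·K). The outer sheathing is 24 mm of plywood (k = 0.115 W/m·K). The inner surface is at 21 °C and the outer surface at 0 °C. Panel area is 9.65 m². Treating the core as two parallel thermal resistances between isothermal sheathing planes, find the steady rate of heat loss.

Sheathing layers in series; stud and cavity paths in parallel between them.
R_inner = 0.013/(0.162×9.65) = 0.008316 K/W
R_stud  = 0.13/(43.5×0.12×9.65) = 0.002581 K/W
R_cav   = 0.13/(0.0398×0.88×9.65) = 0.3846 K/W
1/R_core = 1/R_stud + 1/R_cav → R_core = 0.002564 K/W
R_outer = 0.024/(0.115×9.65) = 0.02163 K/W
R_total = 0.03251 K/W
Q = ΔT/R_total = 21/0.03251

Q ≈ 646 W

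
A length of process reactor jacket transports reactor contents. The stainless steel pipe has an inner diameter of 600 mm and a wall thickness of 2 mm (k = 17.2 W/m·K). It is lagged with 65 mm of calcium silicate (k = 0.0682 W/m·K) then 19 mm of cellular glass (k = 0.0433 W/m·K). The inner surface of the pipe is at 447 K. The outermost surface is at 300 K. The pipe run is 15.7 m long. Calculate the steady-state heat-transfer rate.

Cylindrical conduction, so R = ln(r₂/r₁)/(2πkL) per layer, in series:
R_stainless steel pipe wall = ln(302/300)/(2π×17.2×15.7) = 3.916×10^-6 K/W
R_calcium silicate = ln(367/302)/(2π×0.0682×15.7) = 0.02898 K/W
R_cellular glass = ln(386/367)/(2π×0.0433×15.7) = 0.01182 K/W
R_total = 0.0408 K/W
Q = ΔT/R_total = 147/0.0408

Q ≈ 3600 W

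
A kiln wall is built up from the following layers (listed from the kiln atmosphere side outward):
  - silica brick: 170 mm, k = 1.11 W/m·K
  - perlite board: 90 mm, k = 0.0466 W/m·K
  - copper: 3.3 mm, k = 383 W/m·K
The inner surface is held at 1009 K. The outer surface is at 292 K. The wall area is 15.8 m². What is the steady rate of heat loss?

Q ≈ 5430 W

Model the wall as resistances in series:
R_silica brick = L/(kA) = 0.17/(1.11×15.8) = 0.009693 K/W
R_perlite board = L/(kA) = 0.09/(0.0466×15.8) = 0.1222 K/W
R_copper = L/(kA) = 0.0033/(383×15.8) = 5.453×10^-7 K/W
R_total = 0.1319 K/W
Q = ΔT / R_total = 717 / 0.1319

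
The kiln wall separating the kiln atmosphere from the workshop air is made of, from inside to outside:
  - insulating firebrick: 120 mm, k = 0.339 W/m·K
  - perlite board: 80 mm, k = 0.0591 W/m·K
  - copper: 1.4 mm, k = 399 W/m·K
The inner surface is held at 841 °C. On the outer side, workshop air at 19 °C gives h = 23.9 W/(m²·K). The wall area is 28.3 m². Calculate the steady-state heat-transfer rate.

Treating each layer as a thermal resistance in series:
R_insulating firebrick = L/(kA) = 0.12/(0.339×28.3) = 0.01251 K/W
R_perlite board = L/(kA) = 0.08/(0.0591×28.3) = 0.04783 K/W
R_copper = L/(kA) = 0.0014/(399×28.3) = 1.24×10^-7 K/W
R_outer film = 1/(h_o·A) = 1/(23.9×28.3) = 0.001478 K/W
R_total = 0.06182 K/W
Q = ΔT / R_total = 822 / 0.06182

Q ≈ 13300 W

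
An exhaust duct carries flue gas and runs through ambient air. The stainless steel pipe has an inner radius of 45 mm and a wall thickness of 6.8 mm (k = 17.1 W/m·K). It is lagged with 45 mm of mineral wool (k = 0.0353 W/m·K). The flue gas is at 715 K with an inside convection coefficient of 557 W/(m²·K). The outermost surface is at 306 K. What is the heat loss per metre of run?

q′ ≈ 145 W/m

Radial resistances (cylindrical: R_cond = ln(r_o/r_i)/(2πkL), R_conv = 1/(h·2πrL)):
R_inner film = 1/(h_i·2πr₁L) = 1/(557×2π×0.045×1) = 0.00635 K/W
R_stainless steel pipe wall = ln(51.8/45)/(2π×17.1×1) = 0.00131 K/W
R_mineral wool = ln(96.8/51.8)/(2π×0.0353×1) = 2.819 K/W
R_total = 2.827 K/W
Q = ΔT/R_total = 409/2.827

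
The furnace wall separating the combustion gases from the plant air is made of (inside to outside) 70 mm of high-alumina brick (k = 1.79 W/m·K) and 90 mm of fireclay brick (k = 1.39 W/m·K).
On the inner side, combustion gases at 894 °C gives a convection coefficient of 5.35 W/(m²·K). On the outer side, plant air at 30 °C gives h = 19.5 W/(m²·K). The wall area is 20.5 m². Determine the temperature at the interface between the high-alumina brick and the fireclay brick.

T ≈ 323 °C

Model the wall as resistances in series:
R_inner film = 1/(h_i·A) = 1/(5.35×20.5) = 0.009118 K/W
R_high-alumina brick = L/(kA) = 0.07/(1.79×20.5) = 0.001908 K/W
R_fireclay brick = L/(kA) = 0.09/(1.39×20.5) = 0.003158 K/W
R_outer film = 1/(h_o·A) = 1/(19.5×20.5) = 0.002502 K/W
R_total = 0.01669 K/W;  Q = ΔT/R_total = 864/0.01669 = 51780 W
T_interface = T_inner − Q·ΣR(inner→interface) = 894 − 51800×0.01103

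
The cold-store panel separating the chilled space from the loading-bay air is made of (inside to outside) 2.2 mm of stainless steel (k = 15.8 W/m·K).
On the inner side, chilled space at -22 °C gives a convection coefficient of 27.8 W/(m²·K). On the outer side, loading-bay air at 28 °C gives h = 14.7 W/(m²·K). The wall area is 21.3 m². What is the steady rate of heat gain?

Q ≈ 10200 W

Model the wall as resistances in series:
R_inner film = 1/(h_i·A) = 1/(27.8×21.3) = 0.001689 K/W
R_stainless steel = L/(kA) = 0.0022/(15.8×21.3) = 6.537×10^-6 K/W
R_outer film = 1/(h_o·A) = 1/(14.7×21.3) = 0.003194 K/W
R_total = 0.004889 K/W
Q = ΔT / R_total = 50 / 0.004889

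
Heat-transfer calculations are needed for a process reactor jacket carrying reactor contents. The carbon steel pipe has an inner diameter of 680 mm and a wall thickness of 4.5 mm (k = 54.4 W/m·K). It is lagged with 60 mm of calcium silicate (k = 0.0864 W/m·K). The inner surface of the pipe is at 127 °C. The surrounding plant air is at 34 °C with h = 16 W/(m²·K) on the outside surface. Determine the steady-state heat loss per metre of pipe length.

For a radial system each layer contributes R = ln(r_out/r_in)/(2πkL); films add R = 1/(hA).
R_carbon steel pipe wall = ln(344.5/340)/(2π×54.4×1) = 3.847×10^-5 K/W
R_calcium silicate = ln(404.5/344.5)/(2π×0.0864×1) = 0.2958 K/W
R_outer film = 1/(h_o·2πr_oL) = 1/(16×2π×0.4045×1) = 0.02459 K/W
R_total = 0.3204 K/W
Q = ΔT/R_total = 93/0.3204

q′ ≈ 290 W/m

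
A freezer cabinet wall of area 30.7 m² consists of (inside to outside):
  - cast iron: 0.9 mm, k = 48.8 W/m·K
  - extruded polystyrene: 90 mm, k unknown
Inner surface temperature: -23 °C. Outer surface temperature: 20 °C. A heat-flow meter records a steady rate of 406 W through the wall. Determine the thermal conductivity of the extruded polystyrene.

Treating each layer as a thermal resistance in series:
R_cast iron = L/(kA) = 0.0009/(48.8×30.7) = 6.007×10^-7 K/W
Sum of known resistances R_other = 6.007×10^-7 K/W
Total R = ΔT/Q = 43/406 = 0.1059 K/W
R_extruded polystyrene = R_total − R_other = 0.1059 K/W
k = L/(R·A) = 0.09/(0.1059×30.7)

k ≈ 0.0277 W/(m·K)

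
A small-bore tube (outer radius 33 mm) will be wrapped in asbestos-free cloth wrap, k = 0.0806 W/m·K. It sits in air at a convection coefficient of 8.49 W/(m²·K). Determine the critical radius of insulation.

r_cr ≈ 9.49 mm

For a cylinder r_cr = k/h = 0.0806/8.49
r_cr = 9.49 mm; since the bare radius (33 mm) is above r_cr, any added insulation will reduce heat loss.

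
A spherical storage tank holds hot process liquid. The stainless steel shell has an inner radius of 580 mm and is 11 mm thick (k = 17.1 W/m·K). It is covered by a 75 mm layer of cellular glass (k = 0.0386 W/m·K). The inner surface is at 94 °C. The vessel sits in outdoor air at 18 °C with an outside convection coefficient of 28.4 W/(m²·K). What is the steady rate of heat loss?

For a spherical shell R = (1/r₁ − 1/r₂)/(4πk); film R = 1/(h·4πr²). In series:
R_stainless steel shell = (1/0.58 − 1/0.591)/(4π×17.1) = 1.493×10^-4 K/W
R_cellular glass = (1/0.591 − 1/0.666)/(4π×0.0386) = 0.3928 K/W
R_outer film = 1/(h·4πr_o²) = 1/(28.4×4π×0.666²) = 0.006317 K/W
R_total = 0.3993 K/W
Q = ΔT/R_total = 76/0.3993

Q ≈ 190 W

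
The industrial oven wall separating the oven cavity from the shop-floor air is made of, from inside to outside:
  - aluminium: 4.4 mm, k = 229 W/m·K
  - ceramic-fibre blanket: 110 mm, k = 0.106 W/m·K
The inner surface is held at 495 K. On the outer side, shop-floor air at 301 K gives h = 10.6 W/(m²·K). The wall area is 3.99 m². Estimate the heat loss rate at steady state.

Q ≈ 684 W

Thermal resistances in series:
R_aluminium = L/(kA) = 0.0044/(229×3.99) = 4.816×10^-6 K/W
R_ceramic-fibre blanket = L/(kA) = 0.11/(0.106×3.99) = 0.2601 K/W
R_outer film = 1/(h_o·A) = 1/(10.6×3.99) = 0.02364 K/W
R_total = 0.2837 K/W
Q = ΔT / R_total = 194 / 0.2837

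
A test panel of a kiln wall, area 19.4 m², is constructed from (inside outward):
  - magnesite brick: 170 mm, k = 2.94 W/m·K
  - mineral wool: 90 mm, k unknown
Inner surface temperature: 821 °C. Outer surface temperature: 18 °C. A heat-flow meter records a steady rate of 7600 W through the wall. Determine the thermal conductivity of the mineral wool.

Series thermal resistances:
R_magnesite brick = L/(kA) = 0.17/(2.94×19.4) = 0.002981 K/W
Sum of known resistances R_other = 0.002981 K/W
Total R = ΔT/Q = 803/7600 = 0.1057 K/W
R_mineral wool = R_total − R_other = 0.1027 K/W
k = L/(R·A) = 0.09/(0.1027×19.4)

k ≈ 0.0452 W/(m·K)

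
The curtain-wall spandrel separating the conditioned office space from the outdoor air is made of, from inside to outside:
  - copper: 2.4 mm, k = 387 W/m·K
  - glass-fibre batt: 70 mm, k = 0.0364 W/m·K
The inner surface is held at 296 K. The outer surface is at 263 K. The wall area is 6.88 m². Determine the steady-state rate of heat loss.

Using the resistance-network approach (series):
R_copper = L/(kA) = 0.0024/(387×6.88) = 9.014×10^-7 K/W
R_glass-fibre batt = L/(kA) = 0.07/(0.0364×6.88) = 0.2795 K/W
R_total = 0.2795 K/W
Q = ΔT / R_total = 33 / 0.2795

Q ≈ 118 W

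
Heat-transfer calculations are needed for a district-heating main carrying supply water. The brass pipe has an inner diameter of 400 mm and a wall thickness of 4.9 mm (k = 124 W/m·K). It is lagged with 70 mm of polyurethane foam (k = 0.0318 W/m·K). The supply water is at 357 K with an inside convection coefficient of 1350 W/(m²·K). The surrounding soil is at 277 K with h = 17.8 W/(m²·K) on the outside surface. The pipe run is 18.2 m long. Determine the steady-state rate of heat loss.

Q ≈ 968 W

Radial resistances (cylindrical: R_cond = ln(r_o/r_i)/(2πkL), R_conv = 1/(h·2πrL)):
R_inner film = 1/(h_i·2πr₁L) = 1/(1350×2π×0.2×18.2) = 3.239×10^-5 K/W
R_brass pipe wall = ln(204.9/200)/(2π×124×18.2) = 1.707×10^-6 K/W
R_polyurethane foam = ln(274.9/204.9)/(2π×0.0318×18.2) = 0.08082 K/W
R_outer film = 1/(h_o·2πr_oL) = 1/(17.8×2π×0.2749×18.2) = 0.001787 K/W
R_total = 0.08264 K/W
Q = ΔT/R_total = 80/0.08264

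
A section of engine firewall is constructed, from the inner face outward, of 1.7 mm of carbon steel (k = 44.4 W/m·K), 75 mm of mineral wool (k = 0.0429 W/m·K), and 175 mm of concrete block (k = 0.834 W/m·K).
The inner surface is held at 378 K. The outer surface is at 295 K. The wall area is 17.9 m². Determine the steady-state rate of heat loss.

Treating each layer as a thermal resistance in series:
R_carbon steel = L/(kA) = 0.0017/(44.4×17.9) = 2.139×10^-6 K/W
R_mineral wool = L/(kA) = 0.075/(0.0429×17.9) = 0.09767 K/W
R_concrete block = L/(kA) = 0.175/(0.834×17.9) = 0.01172 K/W
R_total = 0.1094 K/W
Q = ΔT / R_total = 83 / 0.1094

Q ≈ 759 W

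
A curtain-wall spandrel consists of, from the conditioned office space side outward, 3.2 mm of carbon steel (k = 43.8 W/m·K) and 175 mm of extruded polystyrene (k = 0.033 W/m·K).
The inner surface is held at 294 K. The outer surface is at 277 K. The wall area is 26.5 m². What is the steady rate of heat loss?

Treating each layer as a thermal resistance in series:
R_carbon steel = L/(kA) = 0.0032/(43.8×26.5) = 2.757×10^-6 K/W
R_extruded polystyrene = L/(kA) = 0.175/(0.033×26.5) = 0.2001 K/W
R_total = 0.2001 K/W
Q = ΔT / R_total = 17 / 0.2001

Q ≈ 85 W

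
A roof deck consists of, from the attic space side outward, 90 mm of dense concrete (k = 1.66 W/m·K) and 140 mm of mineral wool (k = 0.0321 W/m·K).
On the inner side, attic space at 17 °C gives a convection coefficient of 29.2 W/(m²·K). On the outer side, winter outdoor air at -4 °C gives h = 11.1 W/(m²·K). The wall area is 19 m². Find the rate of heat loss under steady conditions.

Q ≈ 87.9 W

Using the resistance-network approach (series):
R_inner film = 1/(h_i·A) = 1/(29.2×19) = 0.001802 K/W
R_dense concrete = L/(kA) = 0.09/(1.66×19) = 0.002854 K/W
R_mineral wool = L/(kA) = 0.14/(0.0321×19) = 0.2295 K/W
R_outer film = 1/(h_o·A) = 1/(11.1×19) = 0.004742 K/W
R_total = 0.2389 K/W
Q = ΔT / R_total = 21 / 0.2389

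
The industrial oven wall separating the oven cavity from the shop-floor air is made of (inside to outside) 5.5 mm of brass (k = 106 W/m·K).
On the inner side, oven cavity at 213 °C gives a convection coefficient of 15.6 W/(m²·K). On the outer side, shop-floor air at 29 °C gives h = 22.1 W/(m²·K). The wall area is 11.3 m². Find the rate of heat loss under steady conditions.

Q ≈ 19000 W

Thermal resistances in series:
R_inner film = 1/(h_i·A) = 1/(15.6×11.3) = 0.005673 K/W
R_brass = L/(kA) = 0.0055/(106×11.3) = 4.592×10^-6 K/W
R_outer film = 1/(h_o·A) = 1/(22.1×11.3) = 0.004004 K/W
R_total = 0.009682 K/W
Q = ΔT / R_total = 184 / 0.009682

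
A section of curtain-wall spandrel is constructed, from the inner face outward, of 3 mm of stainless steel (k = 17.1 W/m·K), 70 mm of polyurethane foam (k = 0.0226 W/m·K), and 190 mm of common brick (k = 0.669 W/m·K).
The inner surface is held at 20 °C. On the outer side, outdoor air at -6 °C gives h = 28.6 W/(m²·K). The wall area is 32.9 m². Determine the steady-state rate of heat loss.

Thermal resistances in series:
R_stainless steel = L/(kA) = 0.003/(17.1×32.9) = 5.332×10^-6 K/W
R_polyurethane foam = L/(kA) = 0.07/(0.0226×32.9) = 0.09414 K/W
R_common brick = L/(kA) = 0.19/(0.669×32.9) = 0.008632 K/W
R_outer film = 1/(h_o·A) = 1/(28.6×32.9) = 0.001063 K/W
R_total = 0.1038 K/W
Q = ΔT / R_total = 26 / 0.1038

Q ≈ 250 W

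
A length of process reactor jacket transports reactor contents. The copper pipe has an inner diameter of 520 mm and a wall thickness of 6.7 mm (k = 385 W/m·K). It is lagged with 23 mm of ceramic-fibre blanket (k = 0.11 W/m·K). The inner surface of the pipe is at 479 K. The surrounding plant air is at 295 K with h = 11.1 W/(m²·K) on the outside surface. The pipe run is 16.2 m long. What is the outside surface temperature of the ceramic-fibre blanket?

Treating each annulus and film as a series resistance:
R_copper pipe wall = ln(266.7/260)/(2π×385×16.2) = 6.492×10^-7 K/W
R_ceramic-fibre blanket = ln(289.7/266.7)/(2π×0.11×16.2) = 0.007388 K/W
R_outer film = 1/(h_o·2πr_oL) = 1/(11.1×2π×0.2897×16.2) = 0.003055 K/W
R_total = 0.01044 K/W
Q = ΔT/R_total = 184/0.01044
Q = 17600 W
T_interface = T_inner − Q·ΣR(inner→interface) = 479 − 17600×0.007389

T ≈ 349 K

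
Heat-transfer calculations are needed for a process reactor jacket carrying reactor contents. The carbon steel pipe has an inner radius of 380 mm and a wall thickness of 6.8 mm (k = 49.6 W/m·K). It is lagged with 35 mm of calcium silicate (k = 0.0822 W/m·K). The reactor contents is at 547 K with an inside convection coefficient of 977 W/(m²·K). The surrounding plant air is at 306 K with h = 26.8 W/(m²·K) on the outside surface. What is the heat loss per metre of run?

Per-layer cylindrical resistances, series-summed:
R_inner film = 1/(h_i·2πr₁L) = 1/(977×2π×0.38×1) = 4.287×10^-4 K/W
R_carbon steel pipe wall = ln(386.8/380)/(2π×49.6×1) = 5.691×10^-5 K/W
R_calcium silicate = ln(421.8/386.8)/(2π×0.0822×1) = 0.1677 K/W
R_outer film = 1/(h_o·2πr_oL) = 1/(26.8×2π×0.4218×1) = 0.01408 K/W
R_total = 0.1823 K/W
Q = ΔT/R_total = 241/0.1823

q′ ≈ 1320 W/m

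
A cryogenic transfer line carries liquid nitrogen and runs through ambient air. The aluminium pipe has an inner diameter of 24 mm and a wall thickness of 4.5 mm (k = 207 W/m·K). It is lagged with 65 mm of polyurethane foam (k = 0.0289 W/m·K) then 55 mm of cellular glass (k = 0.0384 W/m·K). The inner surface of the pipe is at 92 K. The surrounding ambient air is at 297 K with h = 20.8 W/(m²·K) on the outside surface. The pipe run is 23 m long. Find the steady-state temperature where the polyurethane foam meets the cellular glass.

Radial resistances (cylindrical: R_cond = ln(r_o/r_i)/(2πkL), R_conv = 1/(h·2πrL)):
R_aluminium pipe wall = ln(16.5/12)/(2π×207×23) = 1.065×10^-5 K/W
R_polyurethane foam = ln(81.5/16.5)/(2π×0.0289×23) = 0.3824 K/W
R_cellular glass = ln(136.5/81.5)/(2π×0.0384×23) = 0.09293 K/W
R_outer film = 1/(h_o·2πr_oL) = 1/(20.8×2π×0.1365×23) = 0.002437 K/W
R_total = 0.4778 K/W
Q = ΔT/R_total = 205/0.4778
Q = 429 W
T_interface = T_inner + Q·ΣR(inner→interface) = 92 + 429×0.3825

T ≈ 256 K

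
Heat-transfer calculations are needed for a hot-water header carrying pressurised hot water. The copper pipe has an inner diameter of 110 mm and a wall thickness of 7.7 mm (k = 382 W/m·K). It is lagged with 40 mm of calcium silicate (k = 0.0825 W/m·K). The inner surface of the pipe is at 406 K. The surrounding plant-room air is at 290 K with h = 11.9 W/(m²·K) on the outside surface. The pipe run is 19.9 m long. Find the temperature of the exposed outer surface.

For a radial system each layer contributes R = ln(r_out/r_in)/(2πkL); films add R = 1/(hA).
R_copper pipe wall = ln(62.7/55)/(2π×382×19.9) = 2.743×10^-6 K/W
R_calcium silicate = ln(102.7/62.7)/(2π×0.0825×19.9) = 0.04784 K/W
R_outer film = 1/(h_o·2πr_oL) = 1/(11.9×2π×0.1027×19.9) = 0.006544 K/W
R_total = 0.05438 K/W
Q = ΔT/R_total = 116/0.05438
Q = 2130 W
T_interface = T_inner − Q·ΣR(inner→interface) = 406 − 2130×0.04784

T ≈ 304 K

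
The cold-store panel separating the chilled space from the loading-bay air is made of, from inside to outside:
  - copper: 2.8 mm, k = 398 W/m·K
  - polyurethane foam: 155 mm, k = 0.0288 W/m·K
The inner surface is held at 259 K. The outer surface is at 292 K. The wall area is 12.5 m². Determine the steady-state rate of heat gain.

Q ≈ 76.6 W

Treating each layer as a thermal resistance in series:
R_copper = L/(kA) = 0.0028/(398×12.5) = 5.628×10^-7 K/W
R_polyurethane foam = L/(kA) = 0.155/(0.0288×12.5) = 0.4306 K/W
R_total = 0.4306 K/W
Q = ΔT / R_total = 33 / 0.4306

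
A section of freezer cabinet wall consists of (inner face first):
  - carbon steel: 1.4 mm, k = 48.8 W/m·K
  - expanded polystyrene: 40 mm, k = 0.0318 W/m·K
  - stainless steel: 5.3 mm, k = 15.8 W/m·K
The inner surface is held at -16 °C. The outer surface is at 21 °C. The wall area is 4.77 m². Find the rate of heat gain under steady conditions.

Series thermal resistances:
R_carbon steel = L/(kA) = 0.0014/(48.8×4.77) = 6.014×10^-6 K/W
R_expanded polystyrene = L/(kA) = 0.04/(0.0318×4.77) = 0.2637 K/W
R_stainless steel = L/(kA) = 0.0053/(15.8×4.77) = 7.032×10^-5 K/W
R_total = 0.2638 K/W
Q = ΔT / R_total = 37 / 0.2638

Q ≈ 140 W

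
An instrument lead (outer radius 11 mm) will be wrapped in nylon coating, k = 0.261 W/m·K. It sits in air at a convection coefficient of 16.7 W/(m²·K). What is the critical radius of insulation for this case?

For a cylinder r_cr = k/h = 0.261/16.7
r_cr = 15.6 mm; since the bare radius (11 mm) is below r_cr, adding a thin layer of insulation will *increase* heat loss.

r_cr ≈ 15.6 mm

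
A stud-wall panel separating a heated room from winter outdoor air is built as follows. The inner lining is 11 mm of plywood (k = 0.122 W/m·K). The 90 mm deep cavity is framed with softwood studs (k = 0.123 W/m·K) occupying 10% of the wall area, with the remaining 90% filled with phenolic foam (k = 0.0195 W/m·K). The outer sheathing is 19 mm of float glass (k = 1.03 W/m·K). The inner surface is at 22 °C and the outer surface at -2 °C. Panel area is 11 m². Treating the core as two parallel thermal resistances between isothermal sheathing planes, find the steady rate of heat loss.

Sheathing layers in series; stud and cavity paths in parallel between them.
R_inner = 0.011/(0.122×11) = 0.008197 K/W
R_stud  = 0.09/(0.123×0.1×11) = 0.6652 K/W
R_cav   = 0.09/(0.0195×0.9×11) = 0.4662 K/W
1/R_core = 1/R_stud + 1/R_cav → R_core = 0.2741 K/W
R_outer = 0.019/(1.03×11) = 0.001677 K/W
R_total = 0.284 K/W
Q = ΔT/R_total = 24/0.284

Q ≈ 84.5 W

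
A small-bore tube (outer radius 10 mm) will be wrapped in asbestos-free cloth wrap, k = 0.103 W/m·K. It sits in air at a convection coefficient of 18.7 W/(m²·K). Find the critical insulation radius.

r_cr ≈ 5.51 mm

For a cylinder r_cr = k/h = 0.103/18.7
r_cr = 5.51 mm; since the bare radius (10 mm) is above r_cr, any added insulation will reduce heat loss.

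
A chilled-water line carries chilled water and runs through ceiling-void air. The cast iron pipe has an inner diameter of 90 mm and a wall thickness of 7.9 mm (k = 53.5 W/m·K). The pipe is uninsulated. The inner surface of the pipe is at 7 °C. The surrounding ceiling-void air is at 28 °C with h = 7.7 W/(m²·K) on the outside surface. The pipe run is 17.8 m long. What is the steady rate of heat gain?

Q ≈ 956 W

Per-layer cylindrical resistances, series-summed:
R_cast iron pipe wall = ln(52.9/45)/(2π×53.5×17.8) = 2.703×10^-5 K/W
R_outer film = 1/(h_o·2πr_oL) = 1/(7.7×2π×0.0529×17.8) = 0.02195 K/W
R_total = 0.02198 K/W
Q = ΔT/R_total = 21/0.02198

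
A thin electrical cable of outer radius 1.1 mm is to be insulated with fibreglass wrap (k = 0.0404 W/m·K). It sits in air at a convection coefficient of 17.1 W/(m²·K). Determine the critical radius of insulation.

r_cr ≈ 2.36 mm

For a cylinder r_cr = k/h = 0.0404/17.1
r_cr = 2.36 mm; since the bare radius (1.1 mm) is below r_cr, adding a thin layer of insulation will *increase* heat loss.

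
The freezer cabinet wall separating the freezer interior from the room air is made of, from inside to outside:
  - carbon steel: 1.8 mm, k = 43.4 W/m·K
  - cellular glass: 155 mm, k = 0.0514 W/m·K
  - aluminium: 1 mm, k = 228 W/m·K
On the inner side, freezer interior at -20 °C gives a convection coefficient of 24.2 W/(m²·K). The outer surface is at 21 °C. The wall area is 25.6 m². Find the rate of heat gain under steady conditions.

Q ≈ 343 W

Thermal resistances in series:
R_inner film = 1/(h_i·A) = 1/(24.2×25.6) = 0.001614 K/W
R_carbon steel = L/(kA) = 0.0018/(43.4×25.6) = 1.62×10^-6 K/W
R_cellular glass = L/(kA) = 0.155/(0.0514×25.6) = 0.1178 K/W
R_aluminium = L/(kA) = 0.001/(228×25.6) = 1.713×10^-7 K/W
R_total = 0.1194 K/W
Q = ΔT / R_total = 41 / 0.1194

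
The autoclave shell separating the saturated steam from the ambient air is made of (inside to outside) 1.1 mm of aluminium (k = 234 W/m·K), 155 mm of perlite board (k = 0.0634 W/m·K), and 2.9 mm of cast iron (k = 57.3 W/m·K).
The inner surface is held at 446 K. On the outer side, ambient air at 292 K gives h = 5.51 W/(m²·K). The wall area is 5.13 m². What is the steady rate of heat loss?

Model the wall as resistances in series:
R_aluminium = L/(kA) = 0.0011/(234×5.13) = 9.163×10^-7 K/W
R_perlite board = L/(kA) = 0.155/(0.0634×5.13) = 0.4766 K/W
R_cast iron = L/(kA) = 0.0029/(57.3×5.13) = 9.866×10^-6 K/W
R_outer film = 1/(h_o·A) = 1/(5.51×5.13) = 0.03538 K/W
R_total = 0.512 K/W
Q = ΔT / R_total = 154 / 0.512

Q ≈ 301 W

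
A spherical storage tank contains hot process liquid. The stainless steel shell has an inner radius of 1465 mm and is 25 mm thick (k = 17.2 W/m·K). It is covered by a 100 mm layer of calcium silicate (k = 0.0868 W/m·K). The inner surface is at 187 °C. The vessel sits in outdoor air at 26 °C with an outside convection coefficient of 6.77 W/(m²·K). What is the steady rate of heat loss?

Each spherical layer contributes R = (1/r_i − 1/r_o)/(4πk):
R_stainless steel shell = (1/1.465 − 1/1.49)/(4π×17.2) = 5.299×10^-5 K/W
R_calcium silicate = (1/1.49 − 1/1.59)/(4π×0.0868) = 0.0387 K/W
R_outer film = 1/(h·4πr_o²) = 1/(6.77×4π×1.59²) = 0.00465 K/W
R_total = 0.0434 K/W
Q = ΔT/R_total = 161/0.0434

Q ≈ 3710 W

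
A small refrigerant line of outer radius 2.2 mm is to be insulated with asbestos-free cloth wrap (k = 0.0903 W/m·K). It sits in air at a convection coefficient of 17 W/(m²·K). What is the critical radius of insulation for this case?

r_cr ≈ 5.31 mm

For a cylinder r_cr = k/h = 0.0903/17
r_cr = 5.31 mm; since the bare radius (2.2 mm) is below r_cr, adding a thin layer of insulation will *increase* heat loss.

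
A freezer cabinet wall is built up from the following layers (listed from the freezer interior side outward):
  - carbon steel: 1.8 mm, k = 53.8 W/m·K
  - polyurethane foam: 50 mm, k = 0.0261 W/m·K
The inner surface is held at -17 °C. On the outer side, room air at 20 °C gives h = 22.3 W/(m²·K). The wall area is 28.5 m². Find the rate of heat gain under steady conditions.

Q ≈ 538 W

Model the wall as resistances in series:
R_carbon steel = L/(kA) = 0.0018/(53.8×28.5) = 1.174×10^-6 K/W
R_polyurethane foam = L/(kA) = 0.05/(0.0261×28.5) = 0.06722 K/W
R_outer film = 1/(h_o·A) = 1/(22.3×28.5) = 0.001573 K/W
R_total = 0.06879 K/W
Q = ΔT / R_total = 37 / 0.06879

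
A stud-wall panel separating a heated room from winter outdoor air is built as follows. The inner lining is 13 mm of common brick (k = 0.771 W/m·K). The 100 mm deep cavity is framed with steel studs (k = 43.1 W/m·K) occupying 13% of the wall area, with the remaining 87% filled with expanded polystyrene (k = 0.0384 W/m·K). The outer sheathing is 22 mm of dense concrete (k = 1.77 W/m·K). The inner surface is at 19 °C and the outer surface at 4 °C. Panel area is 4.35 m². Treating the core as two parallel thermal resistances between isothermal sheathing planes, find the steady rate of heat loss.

Sheathing layers in series; stud and cavity paths in parallel between them.
R_inner = 0.013/(0.771×4.35) = 0.003876 K/W
R_stud  = 0.1/(43.1×0.13×4.35) = 0.004103 K/W
R_cav   = 0.1/(0.0384×0.87×4.35) = 0.6881 K/W
1/R_core = 1/R_stud + 1/R_cav → R_core = 0.004079 K/W
R_outer = 0.022/(1.77×4.35) = 0.002857 K/W
R_total = 0.01081 K/W
Q = ΔT/R_total = 15/0.01081

Q ≈ 1390 W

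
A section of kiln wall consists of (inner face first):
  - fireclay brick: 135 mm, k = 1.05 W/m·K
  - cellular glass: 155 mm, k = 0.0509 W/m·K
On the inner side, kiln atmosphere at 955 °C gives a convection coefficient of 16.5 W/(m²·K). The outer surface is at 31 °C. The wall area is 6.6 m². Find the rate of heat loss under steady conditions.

Q ≈ 1890 W

Model the wall as resistances in series:
R_inner film = 1/(h_i·A) = 1/(16.5×6.6) = 0.009183 K/W
R_fireclay brick = L/(kA) = 0.135/(1.05×6.6) = 0.01948 K/W
R_cellular glass = L/(kA) = 0.155/(0.0509×6.6) = 0.4614 K/W
R_total = 0.4901 K/W
Q = ΔT / R_total = 924 / 0.4901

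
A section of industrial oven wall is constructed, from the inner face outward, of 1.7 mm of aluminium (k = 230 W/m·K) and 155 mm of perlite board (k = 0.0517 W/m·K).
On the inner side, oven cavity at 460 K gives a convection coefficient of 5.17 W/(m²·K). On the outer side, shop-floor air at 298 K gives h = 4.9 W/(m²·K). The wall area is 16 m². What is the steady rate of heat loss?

Q ≈ 763 W

Series thermal resistances:
R_inner film = 1/(h_i·A) = 1/(5.17×16) = 0.01209 K/W
R_aluminium = L/(kA) = 0.0017/(230×16) = 4.62×10^-7 K/W
R_perlite board = L/(kA) = 0.155/(0.0517×16) = 0.1874 K/W
R_outer film = 1/(h_o·A) = 1/(4.9×16) = 0.01276 K/W
R_total = 0.2122 K/W
Q = ΔT / R_total = 162 / 0.2122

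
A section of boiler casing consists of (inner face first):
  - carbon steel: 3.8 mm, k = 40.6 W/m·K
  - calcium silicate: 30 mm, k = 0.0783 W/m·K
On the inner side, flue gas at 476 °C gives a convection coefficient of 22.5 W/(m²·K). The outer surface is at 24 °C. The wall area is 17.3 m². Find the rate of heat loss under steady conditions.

Model the wall as resistances in series:
R_inner film = 1/(h_i·A) = 1/(22.5×17.3) = 0.002569 K/W
R_carbon steel = L/(kA) = 0.0038/(40.6×17.3) = 5.41×10^-6 K/W
R_calcium silicate = L/(kA) = 0.03/(0.0783×17.3) = 0.02215 K/W
R_total = 0.02472 K/W
Q = ΔT / R_total = 452 / 0.02472

Q ≈ 18300 W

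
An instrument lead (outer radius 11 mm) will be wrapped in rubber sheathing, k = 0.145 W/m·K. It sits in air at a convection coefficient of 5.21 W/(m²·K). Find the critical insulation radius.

r_cr ≈ 27.8 mm

For a cylinder r_cr = k/h = 0.145/5.21
r_cr = 27.8 mm; since the bare radius (11 mm) is below r_cr, adding a thin layer of insulation will *increase* heat loss.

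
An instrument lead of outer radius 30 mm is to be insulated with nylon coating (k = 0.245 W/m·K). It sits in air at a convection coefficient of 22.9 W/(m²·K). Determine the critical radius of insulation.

r_cr ≈ 10.7 mm

For a cylinder r_cr = k/h = 0.245/22.9
r_cr = 10.7 mm; since the bare radius (30 mm) is above r_cr, any added insulation will reduce heat loss.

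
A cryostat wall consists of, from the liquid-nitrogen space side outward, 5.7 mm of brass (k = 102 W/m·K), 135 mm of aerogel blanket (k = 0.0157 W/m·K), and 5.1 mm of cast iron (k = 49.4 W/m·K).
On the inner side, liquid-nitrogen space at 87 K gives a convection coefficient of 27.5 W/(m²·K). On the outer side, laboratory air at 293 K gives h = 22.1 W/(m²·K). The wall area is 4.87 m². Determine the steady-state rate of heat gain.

Model the wall as resistances in series:
R_inner film = 1/(h_i·A) = 1/(27.5×4.87) = 0.007467 K/W
R_brass = L/(kA) = 0.0057/(102×4.87) = 1.147×10^-5 K/W
R_aerogel blanket = L/(kA) = 0.135/(0.0157×4.87) = 1.766 K/W
R_cast iron = L/(kA) = 0.0051/(49.4×4.87) = 2.12×10^-5 K/W
R_outer film = 1/(h_o·A) = 1/(22.1×4.87) = 0.009291 K/W
R_total = 1.782 K/W
Q = ΔT / R_total = 206 / 1.782

Q ≈ 116 W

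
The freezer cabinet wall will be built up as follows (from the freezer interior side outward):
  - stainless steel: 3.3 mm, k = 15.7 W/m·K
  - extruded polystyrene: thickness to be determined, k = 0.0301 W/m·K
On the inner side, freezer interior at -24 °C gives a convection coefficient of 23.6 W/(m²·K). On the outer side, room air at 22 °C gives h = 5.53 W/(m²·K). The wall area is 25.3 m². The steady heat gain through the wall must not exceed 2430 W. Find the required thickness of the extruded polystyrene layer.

Treating each layer as a thermal resistance in series:
R_inner film = 1/(h_i·A) = 1/(23.6×25.3) = 0.001675 K/W
R_stainless steel = L/(kA) = 0.0033/(15.7×25.3) = 8.308×10^-6 K/W
R_outer film = 1/(h_o·A) = 1/(5.53×25.3) = 0.007148 K/W
Sum of the known resistances R_other = 0.008831 K/W
Required total resistance R_tot = ΔT/Q_allow = 46/2430 = 0.01893 K/W
R_extruded polystyrene = R_tot − R_other = 0.0101 K/W
L = R·k·A = 0.0101×0.0301×25.3

L ≈ 7.69 mm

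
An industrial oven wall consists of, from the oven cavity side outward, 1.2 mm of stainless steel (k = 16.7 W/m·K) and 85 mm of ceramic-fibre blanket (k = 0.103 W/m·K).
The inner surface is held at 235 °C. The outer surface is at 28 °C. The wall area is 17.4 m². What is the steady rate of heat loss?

Q ≈ 4360 W

Treating each layer as a thermal resistance in series:
R_stainless steel = L/(kA) = 0.0012/(16.7×17.4) = 4.13×10^-6 K/W
R_ceramic-fibre blanket = L/(kA) = 0.085/(0.103×17.4) = 0.04743 K/W
R_total = 0.04743 K/W
Q = ΔT / R_total = 207 / 0.04743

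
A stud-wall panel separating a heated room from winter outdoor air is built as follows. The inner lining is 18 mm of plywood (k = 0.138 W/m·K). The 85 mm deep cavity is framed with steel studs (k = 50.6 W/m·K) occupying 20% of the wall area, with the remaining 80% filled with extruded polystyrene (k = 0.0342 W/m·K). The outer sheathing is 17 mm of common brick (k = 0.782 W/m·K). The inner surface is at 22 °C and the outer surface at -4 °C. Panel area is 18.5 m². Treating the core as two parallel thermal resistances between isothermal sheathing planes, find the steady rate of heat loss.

Q ≈ 3000 W

Sheathing layers in series; stud and cavity paths in parallel between them.
R_inner = 0.018/(0.138×18.5) = 0.007051 K/W
R_stud  = 0.085/(50.6×0.2×18.5) = 4.54×10^-4 K/W
R_cav   = 0.085/(0.0342×0.8×18.5) = 0.1679 K/W
1/R_core = 1/R_stud + 1/R_cav → R_core = 4.528×10^-4 K/W
R_outer = 0.017/(0.782×18.5) = 0.001175 K/W
R_total = 0.008678 K/W
Q = ΔT/R_total = 26/0.008678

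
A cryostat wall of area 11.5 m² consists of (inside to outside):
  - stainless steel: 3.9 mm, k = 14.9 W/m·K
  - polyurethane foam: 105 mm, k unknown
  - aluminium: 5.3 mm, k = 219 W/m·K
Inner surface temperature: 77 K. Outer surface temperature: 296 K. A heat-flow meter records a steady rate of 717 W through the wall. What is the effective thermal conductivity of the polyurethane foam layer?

Series thermal resistances:
R_stainless steel = L/(kA) = 0.0039/(14.9×11.5) = 2.276×10^-5 K/W
R_aluminium = L/(kA) = 0.0053/(219×11.5) = 2.104×10^-6 K/W
Sum of known resistances R_other = 2.486×10^-5 K/W
Total R = ΔT/Q = 219/717 = 0.3054 K/W
R_polyurethane foam = R_total − R_other = 0.3054 K/W
k = L/(R·A) = 0.105/(0.3054×11.5)

k ≈ 0.0299 W/(m·K)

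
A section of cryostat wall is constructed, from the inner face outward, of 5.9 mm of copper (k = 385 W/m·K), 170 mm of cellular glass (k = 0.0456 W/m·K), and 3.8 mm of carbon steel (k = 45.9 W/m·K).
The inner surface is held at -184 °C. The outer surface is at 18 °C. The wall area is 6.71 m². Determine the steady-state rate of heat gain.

Q ≈ 364 W

Model the wall as resistances in series:
R_copper = L/(kA) = 0.0059/(385×6.71) = 2.284×10^-6 K/W
R_cellular glass = L/(kA) = 0.17/(0.0456×6.71) = 0.5556 K/W
R_carbon steel = L/(kA) = 0.0038/(45.9×6.71) = 1.234×10^-5 K/W
R_total = 0.5556 K/W
Q = ΔT / R_total = 202 / 0.5556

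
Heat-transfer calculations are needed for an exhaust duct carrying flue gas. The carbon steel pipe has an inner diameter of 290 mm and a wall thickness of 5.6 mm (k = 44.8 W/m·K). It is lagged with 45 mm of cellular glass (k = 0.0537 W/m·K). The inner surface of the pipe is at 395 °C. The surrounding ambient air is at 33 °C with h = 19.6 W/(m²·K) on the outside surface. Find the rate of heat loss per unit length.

q′ ≈ 443 W/m

Treating each annulus and film as a series resistance:
R_carbon steel pipe wall = ln(150.6/145)/(2π×44.8×1) = 1.346×10^-4 K/W
R_cellular glass = ln(195.6/150.6)/(2π×0.0537×1) = 0.7749 K/W
R_outer film = 1/(h_o·2πr_oL) = 1/(19.6×2π×0.1956×1) = 0.04151 K/W
R_total = 0.8165 K/W
Q = ΔT/R_total = 362/0.8165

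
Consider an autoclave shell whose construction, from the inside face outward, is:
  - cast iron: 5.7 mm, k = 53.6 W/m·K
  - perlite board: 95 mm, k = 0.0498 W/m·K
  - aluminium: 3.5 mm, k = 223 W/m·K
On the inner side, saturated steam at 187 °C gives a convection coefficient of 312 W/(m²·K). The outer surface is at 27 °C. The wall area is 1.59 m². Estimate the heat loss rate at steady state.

Using the resistance-network approach (series):
R_inner film = 1/(h_i·A) = 1/(312×1.59) = 0.002016 K/W
R_cast iron = L/(kA) = 0.0057/(53.6×1.59) = 6.688×10^-5 K/W
R_perlite board = L/(kA) = 0.095/(0.0498×1.59) = 1.2 K/W
R_aluminium = L/(kA) = 0.0035/(223×1.59) = 9.871×10^-6 K/W
R_total = 1.202 K/W
Q = ΔT / R_total = 160 / 1.202

Q ≈ 133 W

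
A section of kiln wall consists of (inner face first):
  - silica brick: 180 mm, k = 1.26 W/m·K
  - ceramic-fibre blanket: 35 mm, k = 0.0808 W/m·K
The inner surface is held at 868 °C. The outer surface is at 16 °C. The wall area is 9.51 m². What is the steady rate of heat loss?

Thermal resistances in series:
R_silica brick = L/(kA) = 0.18/(1.26×9.51) = 0.01502 K/W
R_ceramic-fibre blanket = L/(kA) = 0.035/(0.0808×9.51) = 0.04555 K/W
R_total = 0.06057 K/W
Q = ΔT / R_total = 852 / 0.06057

Q ≈ 14100 W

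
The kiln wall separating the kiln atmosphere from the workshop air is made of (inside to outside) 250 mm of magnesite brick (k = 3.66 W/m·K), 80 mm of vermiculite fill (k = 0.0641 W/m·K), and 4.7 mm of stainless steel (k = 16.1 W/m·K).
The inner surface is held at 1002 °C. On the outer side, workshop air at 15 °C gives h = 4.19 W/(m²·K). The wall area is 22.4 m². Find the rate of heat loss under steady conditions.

Q ≈ 14200 W

Model the wall as resistances in series:
R_magnesite brick = L/(kA) = 0.25/(3.66×22.4) = 0.003049 K/W
R_vermiculite fill = L/(kA) = 0.08/(0.0641×22.4) = 0.05572 K/W
R_stainless steel = L/(kA) = 0.0047/(16.1×22.4) = 1.303×10^-5 K/W
R_outer film = 1/(h_o·A) = 1/(4.19×22.4) = 0.01065 K/W
R_total = 0.06943 K/W
Q = ΔT / R_total = 987 / 0.06943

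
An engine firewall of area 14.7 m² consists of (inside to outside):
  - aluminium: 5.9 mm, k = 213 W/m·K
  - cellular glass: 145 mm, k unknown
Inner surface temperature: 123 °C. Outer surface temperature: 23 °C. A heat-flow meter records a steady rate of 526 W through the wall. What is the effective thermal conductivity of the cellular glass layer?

k ≈ 0.0519 W/(m·K)

Thermal resistances in series:
R_aluminium = L/(kA) = 0.0059/(213×14.7) = 1.884×10^-6 K/W
Sum of known resistances R_other = 1.884×10^-6 K/W
Total R = ΔT/Q = 100/526 = 0.1901 K/W
R_cellular glass = R_total − R_other = 0.1901 K/W
k = L/(R·A) = 0.145/(0.1901×14.7)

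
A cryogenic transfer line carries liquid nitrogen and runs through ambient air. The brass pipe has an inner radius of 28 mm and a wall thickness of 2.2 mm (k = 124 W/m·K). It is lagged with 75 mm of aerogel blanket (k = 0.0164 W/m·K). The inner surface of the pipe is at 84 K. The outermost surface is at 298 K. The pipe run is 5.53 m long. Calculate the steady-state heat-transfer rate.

Treating each annulus and film as a series resistance:
R_brass pipe wall = ln(30.2/28)/(2π×124×5.53) = 1.756×10^-5 K/W
R_aerogel blanket = ln(105.2/30.2)/(2π×0.0164×5.53) = 2.19 K/W
R_total = 2.19 K/W
Q = ΔT/R_total = 214/2.19

Q ≈ 97.7 W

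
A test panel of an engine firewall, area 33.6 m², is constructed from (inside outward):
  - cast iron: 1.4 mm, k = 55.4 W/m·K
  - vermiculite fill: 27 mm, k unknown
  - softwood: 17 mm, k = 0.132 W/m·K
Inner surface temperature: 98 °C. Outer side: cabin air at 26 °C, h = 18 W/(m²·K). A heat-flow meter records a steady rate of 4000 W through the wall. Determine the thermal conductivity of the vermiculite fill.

Thermal resistances in series:
R_cast iron = L/(kA) = 0.0014/(55.4×33.6) = 7.521×10^-7 K/W
R_softwood = L/(kA) = 0.017/(0.132×33.6) = 0.003833 K/W
R_outer film = 1/(h_o·A) = 1/(18×33.6) = 0.001653 K/W
Sum of known resistances R_other = 0.005487 K/W
Total R = ΔT/Q = 72/4000 = 0.018 K/W
R_vermiculite fill = R_total − R_other = 0.01251 K/W
k = L/(R·A) = 0.027/(0.01251×33.6)

k ≈ 0.0642 W/(m·K)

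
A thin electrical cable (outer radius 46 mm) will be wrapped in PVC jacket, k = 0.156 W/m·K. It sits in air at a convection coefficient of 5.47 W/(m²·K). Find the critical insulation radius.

r_cr ≈ 28.5 mm

For a cylinder r_cr = k/h = 0.156/5.47
r_cr = 28.5 mm; since the bare radius (46 mm) is above r_cr, any added insulation will reduce heat loss.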